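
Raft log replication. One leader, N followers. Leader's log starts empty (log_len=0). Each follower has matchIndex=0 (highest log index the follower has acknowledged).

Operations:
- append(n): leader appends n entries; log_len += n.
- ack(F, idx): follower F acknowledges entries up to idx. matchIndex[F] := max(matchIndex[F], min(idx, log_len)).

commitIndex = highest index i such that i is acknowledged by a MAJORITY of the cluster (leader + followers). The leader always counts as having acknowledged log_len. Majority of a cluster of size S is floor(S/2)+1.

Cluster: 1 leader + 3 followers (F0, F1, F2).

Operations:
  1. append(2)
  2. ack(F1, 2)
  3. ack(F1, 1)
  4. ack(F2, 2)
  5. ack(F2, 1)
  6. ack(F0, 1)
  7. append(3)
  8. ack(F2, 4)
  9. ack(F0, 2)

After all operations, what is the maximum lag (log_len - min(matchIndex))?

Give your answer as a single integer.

Answer: 3

Derivation:
Op 1: append 2 -> log_len=2
Op 2: F1 acks idx 2 -> match: F0=0 F1=2 F2=0; commitIndex=0
Op 3: F1 acks idx 1 -> match: F0=0 F1=2 F2=0; commitIndex=0
Op 4: F2 acks idx 2 -> match: F0=0 F1=2 F2=2; commitIndex=2
Op 5: F2 acks idx 1 -> match: F0=0 F1=2 F2=2; commitIndex=2
Op 6: F0 acks idx 1 -> match: F0=1 F1=2 F2=2; commitIndex=2
Op 7: append 3 -> log_len=5
Op 8: F2 acks idx 4 -> match: F0=1 F1=2 F2=4; commitIndex=2
Op 9: F0 acks idx 2 -> match: F0=2 F1=2 F2=4; commitIndex=2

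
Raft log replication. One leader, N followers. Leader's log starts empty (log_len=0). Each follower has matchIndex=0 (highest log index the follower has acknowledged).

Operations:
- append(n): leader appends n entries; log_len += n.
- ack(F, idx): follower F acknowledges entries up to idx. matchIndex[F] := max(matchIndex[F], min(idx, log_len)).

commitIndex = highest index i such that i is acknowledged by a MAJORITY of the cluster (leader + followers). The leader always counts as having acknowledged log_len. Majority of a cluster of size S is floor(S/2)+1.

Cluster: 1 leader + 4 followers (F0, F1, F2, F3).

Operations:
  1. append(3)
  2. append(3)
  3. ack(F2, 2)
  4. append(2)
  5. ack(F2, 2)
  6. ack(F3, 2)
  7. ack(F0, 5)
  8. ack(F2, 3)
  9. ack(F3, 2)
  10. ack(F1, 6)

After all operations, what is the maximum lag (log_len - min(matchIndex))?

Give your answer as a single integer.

Answer: 6

Derivation:
Op 1: append 3 -> log_len=3
Op 2: append 3 -> log_len=6
Op 3: F2 acks idx 2 -> match: F0=0 F1=0 F2=2 F3=0; commitIndex=0
Op 4: append 2 -> log_len=8
Op 5: F2 acks idx 2 -> match: F0=0 F1=0 F2=2 F3=0; commitIndex=0
Op 6: F3 acks idx 2 -> match: F0=0 F1=0 F2=2 F3=2; commitIndex=2
Op 7: F0 acks idx 5 -> match: F0=5 F1=0 F2=2 F3=2; commitIndex=2
Op 8: F2 acks idx 3 -> match: F0=5 F1=0 F2=3 F3=2; commitIndex=3
Op 9: F3 acks idx 2 -> match: F0=5 F1=0 F2=3 F3=2; commitIndex=3
Op 10: F1 acks idx 6 -> match: F0=5 F1=6 F2=3 F3=2; commitIndex=5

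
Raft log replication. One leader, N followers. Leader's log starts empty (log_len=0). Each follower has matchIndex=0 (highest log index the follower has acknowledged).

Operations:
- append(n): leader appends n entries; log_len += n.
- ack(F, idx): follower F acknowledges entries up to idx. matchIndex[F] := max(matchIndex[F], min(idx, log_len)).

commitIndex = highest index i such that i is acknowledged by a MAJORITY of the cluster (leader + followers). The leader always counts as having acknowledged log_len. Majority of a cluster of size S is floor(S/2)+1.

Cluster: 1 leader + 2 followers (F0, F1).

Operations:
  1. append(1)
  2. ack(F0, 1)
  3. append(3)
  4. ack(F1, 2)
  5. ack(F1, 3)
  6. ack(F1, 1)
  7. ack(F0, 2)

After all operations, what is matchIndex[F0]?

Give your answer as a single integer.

Answer: 2

Derivation:
Op 1: append 1 -> log_len=1
Op 2: F0 acks idx 1 -> match: F0=1 F1=0; commitIndex=1
Op 3: append 3 -> log_len=4
Op 4: F1 acks idx 2 -> match: F0=1 F1=2; commitIndex=2
Op 5: F1 acks idx 3 -> match: F0=1 F1=3; commitIndex=3
Op 6: F1 acks idx 1 -> match: F0=1 F1=3; commitIndex=3
Op 7: F0 acks idx 2 -> match: F0=2 F1=3; commitIndex=3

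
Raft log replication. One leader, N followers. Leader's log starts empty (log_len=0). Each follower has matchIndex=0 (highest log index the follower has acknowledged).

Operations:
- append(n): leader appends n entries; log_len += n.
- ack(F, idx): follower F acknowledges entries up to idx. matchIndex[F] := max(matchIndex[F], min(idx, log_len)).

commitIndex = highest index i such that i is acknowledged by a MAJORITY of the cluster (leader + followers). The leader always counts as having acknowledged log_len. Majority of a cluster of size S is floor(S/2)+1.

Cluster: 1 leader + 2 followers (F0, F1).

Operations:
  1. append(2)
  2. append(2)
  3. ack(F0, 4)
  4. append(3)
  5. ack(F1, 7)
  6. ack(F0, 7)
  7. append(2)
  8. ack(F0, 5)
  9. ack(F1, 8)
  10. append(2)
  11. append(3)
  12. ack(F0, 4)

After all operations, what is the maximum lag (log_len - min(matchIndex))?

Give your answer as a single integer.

Answer: 7

Derivation:
Op 1: append 2 -> log_len=2
Op 2: append 2 -> log_len=4
Op 3: F0 acks idx 4 -> match: F0=4 F1=0; commitIndex=4
Op 4: append 3 -> log_len=7
Op 5: F1 acks idx 7 -> match: F0=4 F1=7; commitIndex=7
Op 6: F0 acks idx 7 -> match: F0=7 F1=7; commitIndex=7
Op 7: append 2 -> log_len=9
Op 8: F0 acks idx 5 -> match: F0=7 F1=7; commitIndex=7
Op 9: F1 acks idx 8 -> match: F0=7 F1=8; commitIndex=8
Op 10: append 2 -> log_len=11
Op 11: append 3 -> log_len=14
Op 12: F0 acks idx 4 -> match: F0=7 F1=8; commitIndex=8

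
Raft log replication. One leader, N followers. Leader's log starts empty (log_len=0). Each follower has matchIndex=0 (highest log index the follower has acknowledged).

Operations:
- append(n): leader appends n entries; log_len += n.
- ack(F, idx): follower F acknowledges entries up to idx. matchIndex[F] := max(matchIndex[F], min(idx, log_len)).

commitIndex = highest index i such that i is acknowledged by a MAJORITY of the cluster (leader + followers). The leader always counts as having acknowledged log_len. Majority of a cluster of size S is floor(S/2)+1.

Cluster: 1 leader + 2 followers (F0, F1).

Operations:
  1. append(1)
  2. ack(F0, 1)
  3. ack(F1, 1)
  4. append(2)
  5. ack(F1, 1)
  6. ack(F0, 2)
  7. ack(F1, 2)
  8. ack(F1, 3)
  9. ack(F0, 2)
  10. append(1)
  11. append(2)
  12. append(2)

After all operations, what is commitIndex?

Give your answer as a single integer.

Answer: 3

Derivation:
Op 1: append 1 -> log_len=1
Op 2: F0 acks idx 1 -> match: F0=1 F1=0; commitIndex=1
Op 3: F1 acks idx 1 -> match: F0=1 F1=1; commitIndex=1
Op 4: append 2 -> log_len=3
Op 5: F1 acks idx 1 -> match: F0=1 F1=1; commitIndex=1
Op 6: F0 acks idx 2 -> match: F0=2 F1=1; commitIndex=2
Op 7: F1 acks idx 2 -> match: F0=2 F1=2; commitIndex=2
Op 8: F1 acks idx 3 -> match: F0=2 F1=3; commitIndex=3
Op 9: F0 acks idx 2 -> match: F0=2 F1=3; commitIndex=3
Op 10: append 1 -> log_len=4
Op 11: append 2 -> log_len=6
Op 12: append 2 -> log_len=8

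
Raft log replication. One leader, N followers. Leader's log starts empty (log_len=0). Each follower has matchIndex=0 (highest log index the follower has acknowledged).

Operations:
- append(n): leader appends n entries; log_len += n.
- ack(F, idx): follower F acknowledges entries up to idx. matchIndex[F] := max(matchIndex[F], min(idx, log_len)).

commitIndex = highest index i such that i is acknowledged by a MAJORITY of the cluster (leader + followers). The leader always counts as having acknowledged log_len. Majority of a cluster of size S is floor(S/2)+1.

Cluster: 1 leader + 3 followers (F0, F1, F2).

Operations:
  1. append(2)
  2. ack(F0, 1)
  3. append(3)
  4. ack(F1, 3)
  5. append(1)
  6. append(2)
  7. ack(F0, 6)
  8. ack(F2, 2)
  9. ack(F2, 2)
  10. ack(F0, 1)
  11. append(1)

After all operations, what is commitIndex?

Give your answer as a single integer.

Op 1: append 2 -> log_len=2
Op 2: F0 acks idx 1 -> match: F0=1 F1=0 F2=0; commitIndex=0
Op 3: append 3 -> log_len=5
Op 4: F1 acks idx 3 -> match: F0=1 F1=3 F2=0; commitIndex=1
Op 5: append 1 -> log_len=6
Op 6: append 2 -> log_len=8
Op 7: F0 acks idx 6 -> match: F0=6 F1=3 F2=0; commitIndex=3
Op 8: F2 acks idx 2 -> match: F0=6 F1=3 F2=2; commitIndex=3
Op 9: F2 acks idx 2 -> match: F0=6 F1=3 F2=2; commitIndex=3
Op 10: F0 acks idx 1 -> match: F0=6 F1=3 F2=2; commitIndex=3
Op 11: append 1 -> log_len=9

Answer: 3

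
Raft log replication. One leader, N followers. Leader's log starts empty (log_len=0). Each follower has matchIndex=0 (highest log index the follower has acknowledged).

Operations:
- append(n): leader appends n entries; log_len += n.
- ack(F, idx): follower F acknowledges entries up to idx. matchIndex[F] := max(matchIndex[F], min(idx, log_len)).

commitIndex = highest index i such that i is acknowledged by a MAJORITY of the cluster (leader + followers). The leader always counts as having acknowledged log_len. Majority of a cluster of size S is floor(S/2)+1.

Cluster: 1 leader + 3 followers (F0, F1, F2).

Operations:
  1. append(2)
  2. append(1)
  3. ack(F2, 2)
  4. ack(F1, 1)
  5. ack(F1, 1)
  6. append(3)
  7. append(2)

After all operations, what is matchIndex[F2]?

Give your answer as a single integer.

Answer: 2

Derivation:
Op 1: append 2 -> log_len=2
Op 2: append 1 -> log_len=3
Op 3: F2 acks idx 2 -> match: F0=0 F1=0 F2=2; commitIndex=0
Op 4: F1 acks idx 1 -> match: F0=0 F1=1 F2=2; commitIndex=1
Op 5: F1 acks idx 1 -> match: F0=0 F1=1 F2=2; commitIndex=1
Op 6: append 3 -> log_len=6
Op 7: append 2 -> log_len=8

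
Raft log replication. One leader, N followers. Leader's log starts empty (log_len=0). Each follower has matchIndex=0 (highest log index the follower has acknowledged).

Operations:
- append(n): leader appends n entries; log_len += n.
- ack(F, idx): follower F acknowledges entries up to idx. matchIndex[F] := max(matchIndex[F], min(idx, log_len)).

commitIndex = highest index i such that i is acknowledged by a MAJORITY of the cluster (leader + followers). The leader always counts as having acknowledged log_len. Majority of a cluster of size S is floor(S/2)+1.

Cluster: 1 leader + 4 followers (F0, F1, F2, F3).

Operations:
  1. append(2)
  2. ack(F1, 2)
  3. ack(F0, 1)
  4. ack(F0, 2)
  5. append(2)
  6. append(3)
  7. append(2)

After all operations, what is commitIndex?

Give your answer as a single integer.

Op 1: append 2 -> log_len=2
Op 2: F1 acks idx 2 -> match: F0=0 F1=2 F2=0 F3=0; commitIndex=0
Op 3: F0 acks idx 1 -> match: F0=1 F1=2 F2=0 F3=0; commitIndex=1
Op 4: F0 acks idx 2 -> match: F0=2 F1=2 F2=0 F3=0; commitIndex=2
Op 5: append 2 -> log_len=4
Op 6: append 3 -> log_len=7
Op 7: append 2 -> log_len=9

Answer: 2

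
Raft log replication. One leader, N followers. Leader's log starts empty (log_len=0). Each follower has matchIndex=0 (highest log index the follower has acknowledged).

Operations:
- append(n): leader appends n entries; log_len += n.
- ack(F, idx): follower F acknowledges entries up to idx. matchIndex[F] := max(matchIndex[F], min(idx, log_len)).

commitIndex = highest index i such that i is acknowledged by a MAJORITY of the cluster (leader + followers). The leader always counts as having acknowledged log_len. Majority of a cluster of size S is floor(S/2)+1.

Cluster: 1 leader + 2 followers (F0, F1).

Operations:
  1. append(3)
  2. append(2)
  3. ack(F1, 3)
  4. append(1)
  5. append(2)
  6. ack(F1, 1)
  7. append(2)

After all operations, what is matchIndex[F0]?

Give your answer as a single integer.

Answer: 0

Derivation:
Op 1: append 3 -> log_len=3
Op 2: append 2 -> log_len=5
Op 3: F1 acks idx 3 -> match: F0=0 F1=3; commitIndex=3
Op 4: append 1 -> log_len=6
Op 5: append 2 -> log_len=8
Op 6: F1 acks idx 1 -> match: F0=0 F1=3; commitIndex=3
Op 7: append 2 -> log_len=10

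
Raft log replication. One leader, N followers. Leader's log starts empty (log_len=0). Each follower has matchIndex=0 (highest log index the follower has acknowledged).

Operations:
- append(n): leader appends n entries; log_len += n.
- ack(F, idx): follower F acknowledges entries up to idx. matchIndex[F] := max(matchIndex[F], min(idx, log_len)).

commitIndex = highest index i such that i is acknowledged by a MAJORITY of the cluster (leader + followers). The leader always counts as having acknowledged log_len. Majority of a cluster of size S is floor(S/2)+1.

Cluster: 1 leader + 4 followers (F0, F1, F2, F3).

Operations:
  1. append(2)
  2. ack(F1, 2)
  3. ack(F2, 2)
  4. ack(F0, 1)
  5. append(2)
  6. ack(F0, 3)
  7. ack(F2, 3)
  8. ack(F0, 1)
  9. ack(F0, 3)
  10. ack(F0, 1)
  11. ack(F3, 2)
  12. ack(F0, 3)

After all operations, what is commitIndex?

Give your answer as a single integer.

Op 1: append 2 -> log_len=2
Op 2: F1 acks idx 2 -> match: F0=0 F1=2 F2=0 F3=0; commitIndex=0
Op 3: F2 acks idx 2 -> match: F0=0 F1=2 F2=2 F3=0; commitIndex=2
Op 4: F0 acks idx 1 -> match: F0=1 F1=2 F2=2 F3=0; commitIndex=2
Op 5: append 2 -> log_len=4
Op 6: F0 acks idx 3 -> match: F0=3 F1=2 F2=2 F3=0; commitIndex=2
Op 7: F2 acks idx 3 -> match: F0=3 F1=2 F2=3 F3=0; commitIndex=3
Op 8: F0 acks idx 1 -> match: F0=3 F1=2 F2=3 F3=0; commitIndex=3
Op 9: F0 acks idx 3 -> match: F0=3 F1=2 F2=3 F3=0; commitIndex=3
Op 10: F0 acks idx 1 -> match: F0=3 F1=2 F2=3 F3=0; commitIndex=3
Op 11: F3 acks idx 2 -> match: F0=3 F1=2 F2=3 F3=2; commitIndex=3
Op 12: F0 acks idx 3 -> match: F0=3 F1=2 F2=3 F3=2; commitIndex=3

Answer: 3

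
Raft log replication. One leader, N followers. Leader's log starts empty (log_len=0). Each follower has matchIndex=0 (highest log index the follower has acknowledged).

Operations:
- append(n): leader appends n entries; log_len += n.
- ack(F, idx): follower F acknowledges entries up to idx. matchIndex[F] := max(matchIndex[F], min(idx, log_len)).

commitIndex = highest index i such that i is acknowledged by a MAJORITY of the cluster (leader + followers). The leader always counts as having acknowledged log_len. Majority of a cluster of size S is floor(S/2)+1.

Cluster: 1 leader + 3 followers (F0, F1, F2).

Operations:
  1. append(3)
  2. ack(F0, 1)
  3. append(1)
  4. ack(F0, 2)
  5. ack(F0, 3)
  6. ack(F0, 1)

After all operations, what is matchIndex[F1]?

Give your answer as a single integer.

Op 1: append 3 -> log_len=3
Op 2: F0 acks idx 1 -> match: F0=1 F1=0 F2=0; commitIndex=0
Op 3: append 1 -> log_len=4
Op 4: F0 acks idx 2 -> match: F0=2 F1=0 F2=0; commitIndex=0
Op 5: F0 acks idx 3 -> match: F0=3 F1=0 F2=0; commitIndex=0
Op 6: F0 acks idx 1 -> match: F0=3 F1=0 F2=0; commitIndex=0

Answer: 0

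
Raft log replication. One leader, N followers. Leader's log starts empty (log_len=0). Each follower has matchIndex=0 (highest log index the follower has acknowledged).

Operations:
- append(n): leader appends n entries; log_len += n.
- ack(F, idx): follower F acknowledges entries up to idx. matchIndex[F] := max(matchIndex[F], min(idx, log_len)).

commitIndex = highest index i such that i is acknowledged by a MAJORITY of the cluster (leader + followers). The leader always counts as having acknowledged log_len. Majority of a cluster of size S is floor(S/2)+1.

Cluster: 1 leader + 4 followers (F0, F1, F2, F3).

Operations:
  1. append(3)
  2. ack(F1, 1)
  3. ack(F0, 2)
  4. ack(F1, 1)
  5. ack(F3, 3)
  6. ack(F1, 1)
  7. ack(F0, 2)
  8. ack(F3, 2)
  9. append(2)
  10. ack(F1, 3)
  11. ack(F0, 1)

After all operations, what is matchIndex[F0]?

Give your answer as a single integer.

Answer: 2

Derivation:
Op 1: append 3 -> log_len=3
Op 2: F1 acks idx 1 -> match: F0=0 F1=1 F2=0 F3=0; commitIndex=0
Op 3: F0 acks idx 2 -> match: F0=2 F1=1 F2=0 F3=0; commitIndex=1
Op 4: F1 acks idx 1 -> match: F0=2 F1=1 F2=0 F3=0; commitIndex=1
Op 5: F3 acks idx 3 -> match: F0=2 F1=1 F2=0 F3=3; commitIndex=2
Op 6: F1 acks idx 1 -> match: F0=2 F1=1 F2=0 F3=3; commitIndex=2
Op 7: F0 acks idx 2 -> match: F0=2 F1=1 F2=0 F3=3; commitIndex=2
Op 8: F3 acks idx 2 -> match: F0=2 F1=1 F2=0 F3=3; commitIndex=2
Op 9: append 2 -> log_len=5
Op 10: F1 acks idx 3 -> match: F0=2 F1=3 F2=0 F3=3; commitIndex=3
Op 11: F0 acks idx 1 -> match: F0=2 F1=3 F2=0 F3=3; commitIndex=3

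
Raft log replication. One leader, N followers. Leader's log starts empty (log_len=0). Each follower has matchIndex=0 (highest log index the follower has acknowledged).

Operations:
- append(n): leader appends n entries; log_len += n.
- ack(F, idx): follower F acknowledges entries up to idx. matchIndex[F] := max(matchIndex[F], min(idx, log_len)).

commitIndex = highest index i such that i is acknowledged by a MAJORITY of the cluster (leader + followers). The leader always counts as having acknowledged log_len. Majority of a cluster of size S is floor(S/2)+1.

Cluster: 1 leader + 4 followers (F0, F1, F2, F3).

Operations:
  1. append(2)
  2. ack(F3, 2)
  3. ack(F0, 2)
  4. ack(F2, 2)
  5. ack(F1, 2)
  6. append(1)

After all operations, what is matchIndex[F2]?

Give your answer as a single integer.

Op 1: append 2 -> log_len=2
Op 2: F3 acks idx 2 -> match: F0=0 F1=0 F2=0 F3=2; commitIndex=0
Op 3: F0 acks idx 2 -> match: F0=2 F1=0 F2=0 F3=2; commitIndex=2
Op 4: F2 acks idx 2 -> match: F0=2 F1=0 F2=2 F3=2; commitIndex=2
Op 5: F1 acks idx 2 -> match: F0=2 F1=2 F2=2 F3=2; commitIndex=2
Op 6: append 1 -> log_len=3

Answer: 2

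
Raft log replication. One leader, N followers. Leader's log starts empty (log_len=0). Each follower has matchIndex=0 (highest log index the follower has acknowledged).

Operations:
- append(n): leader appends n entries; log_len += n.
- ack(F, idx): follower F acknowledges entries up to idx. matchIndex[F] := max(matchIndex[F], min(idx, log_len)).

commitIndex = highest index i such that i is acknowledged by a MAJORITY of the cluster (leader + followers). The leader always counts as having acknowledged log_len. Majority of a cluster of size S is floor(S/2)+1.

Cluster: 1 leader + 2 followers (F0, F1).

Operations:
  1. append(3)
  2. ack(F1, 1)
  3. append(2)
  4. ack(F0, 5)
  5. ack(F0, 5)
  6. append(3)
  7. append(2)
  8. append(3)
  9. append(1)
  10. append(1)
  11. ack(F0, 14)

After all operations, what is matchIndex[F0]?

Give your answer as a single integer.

Op 1: append 3 -> log_len=3
Op 2: F1 acks idx 1 -> match: F0=0 F1=1; commitIndex=1
Op 3: append 2 -> log_len=5
Op 4: F0 acks idx 5 -> match: F0=5 F1=1; commitIndex=5
Op 5: F0 acks idx 5 -> match: F0=5 F1=1; commitIndex=5
Op 6: append 3 -> log_len=8
Op 7: append 2 -> log_len=10
Op 8: append 3 -> log_len=13
Op 9: append 1 -> log_len=14
Op 10: append 1 -> log_len=15
Op 11: F0 acks idx 14 -> match: F0=14 F1=1; commitIndex=14

Answer: 14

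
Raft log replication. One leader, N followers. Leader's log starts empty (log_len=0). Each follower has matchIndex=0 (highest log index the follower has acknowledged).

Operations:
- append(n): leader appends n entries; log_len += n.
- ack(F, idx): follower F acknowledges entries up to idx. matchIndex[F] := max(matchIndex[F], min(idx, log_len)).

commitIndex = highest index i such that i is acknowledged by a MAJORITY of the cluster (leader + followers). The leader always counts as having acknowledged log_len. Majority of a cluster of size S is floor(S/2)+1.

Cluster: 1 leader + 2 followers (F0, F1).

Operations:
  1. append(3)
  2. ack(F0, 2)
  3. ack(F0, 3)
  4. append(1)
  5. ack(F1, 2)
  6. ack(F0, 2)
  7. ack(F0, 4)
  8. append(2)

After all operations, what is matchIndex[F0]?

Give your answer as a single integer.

Answer: 4

Derivation:
Op 1: append 3 -> log_len=3
Op 2: F0 acks idx 2 -> match: F0=2 F1=0; commitIndex=2
Op 3: F0 acks idx 3 -> match: F0=3 F1=0; commitIndex=3
Op 4: append 1 -> log_len=4
Op 5: F1 acks idx 2 -> match: F0=3 F1=2; commitIndex=3
Op 6: F0 acks idx 2 -> match: F0=3 F1=2; commitIndex=3
Op 7: F0 acks idx 4 -> match: F0=4 F1=2; commitIndex=4
Op 8: append 2 -> log_len=6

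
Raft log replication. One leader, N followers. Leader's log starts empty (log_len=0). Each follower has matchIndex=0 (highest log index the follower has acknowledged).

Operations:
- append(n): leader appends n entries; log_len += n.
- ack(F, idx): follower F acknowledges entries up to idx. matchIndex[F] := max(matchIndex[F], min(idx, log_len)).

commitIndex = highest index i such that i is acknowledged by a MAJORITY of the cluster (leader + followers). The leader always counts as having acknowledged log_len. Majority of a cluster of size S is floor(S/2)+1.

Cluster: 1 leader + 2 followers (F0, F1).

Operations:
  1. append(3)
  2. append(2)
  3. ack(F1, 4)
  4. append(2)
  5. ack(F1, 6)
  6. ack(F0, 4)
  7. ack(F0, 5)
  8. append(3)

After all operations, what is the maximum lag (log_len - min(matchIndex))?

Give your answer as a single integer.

Op 1: append 3 -> log_len=3
Op 2: append 2 -> log_len=5
Op 3: F1 acks idx 4 -> match: F0=0 F1=4; commitIndex=4
Op 4: append 2 -> log_len=7
Op 5: F1 acks idx 6 -> match: F0=0 F1=6; commitIndex=6
Op 6: F0 acks idx 4 -> match: F0=4 F1=6; commitIndex=6
Op 7: F0 acks idx 5 -> match: F0=5 F1=6; commitIndex=6
Op 8: append 3 -> log_len=10

Answer: 5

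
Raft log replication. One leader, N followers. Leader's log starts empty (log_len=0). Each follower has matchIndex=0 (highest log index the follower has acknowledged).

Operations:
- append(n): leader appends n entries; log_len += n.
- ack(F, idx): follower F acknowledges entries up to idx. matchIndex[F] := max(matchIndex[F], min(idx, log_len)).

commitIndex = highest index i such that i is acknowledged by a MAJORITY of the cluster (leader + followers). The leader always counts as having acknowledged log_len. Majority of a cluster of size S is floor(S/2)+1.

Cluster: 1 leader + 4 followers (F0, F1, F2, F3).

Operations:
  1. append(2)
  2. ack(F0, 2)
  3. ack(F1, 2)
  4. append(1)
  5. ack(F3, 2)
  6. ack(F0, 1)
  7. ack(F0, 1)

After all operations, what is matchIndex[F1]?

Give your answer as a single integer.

Op 1: append 2 -> log_len=2
Op 2: F0 acks idx 2 -> match: F0=2 F1=0 F2=0 F3=0; commitIndex=0
Op 3: F1 acks idx 2 -> match: F0=2 F1=2 F2=0 F3=0; commitIndex=2
Op 4: append 1 -> log_len=3
Op 5: F3 acks idx 2 -> match: F0=2 F1=2 F2=0 F3=2; commitIndex=2
Op 6: F0 acks idx 1 -> match: F0=2 F1=2 F2=0 F3=2; commitIndex=2
Op 7: F0 acks idx 1 -> match: F0=2 F1=2 F2=0 F3=2; commitIndex=2

Answer: 2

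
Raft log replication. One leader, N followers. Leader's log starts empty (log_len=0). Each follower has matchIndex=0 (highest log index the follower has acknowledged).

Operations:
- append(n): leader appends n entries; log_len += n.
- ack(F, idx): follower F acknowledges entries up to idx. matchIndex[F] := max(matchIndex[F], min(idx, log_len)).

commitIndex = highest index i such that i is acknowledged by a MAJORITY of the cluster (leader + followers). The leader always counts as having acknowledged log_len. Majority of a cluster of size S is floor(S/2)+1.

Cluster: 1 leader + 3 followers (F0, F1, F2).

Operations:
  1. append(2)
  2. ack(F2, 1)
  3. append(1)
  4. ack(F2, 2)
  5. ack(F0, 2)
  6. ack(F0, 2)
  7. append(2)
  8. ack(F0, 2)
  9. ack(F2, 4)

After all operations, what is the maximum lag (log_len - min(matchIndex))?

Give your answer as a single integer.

Answer: 5

Derivation:
Op 1: append 2 -> log_len=2
Op 2: F2 acks idx 1 -> match: F0=0 F1=0 F2=1; commitIndex=0
Op 3: append 1 -> log_len=3
Op 4: F2 acks idx 2 -> match: F0=0 F1=0 F2=2; commitIndex=0
Op 5: F0 acks idx 2 -> match: F0=2 F1=0 F2=2; commitIndex=2
Op 6: F0 acks idx 2 -> match: F0=2 F1=0 F2=2; commitIndex=2
Op 7: append 2 -> log_len=5
Op 8: F0 acks idx 2 -> match: F0=2 F1=0 F2=2; commitIndex=2
Op 9: F2 acks idx 4 -> match: F0=2 F1=0 F2=4; commitIndex=2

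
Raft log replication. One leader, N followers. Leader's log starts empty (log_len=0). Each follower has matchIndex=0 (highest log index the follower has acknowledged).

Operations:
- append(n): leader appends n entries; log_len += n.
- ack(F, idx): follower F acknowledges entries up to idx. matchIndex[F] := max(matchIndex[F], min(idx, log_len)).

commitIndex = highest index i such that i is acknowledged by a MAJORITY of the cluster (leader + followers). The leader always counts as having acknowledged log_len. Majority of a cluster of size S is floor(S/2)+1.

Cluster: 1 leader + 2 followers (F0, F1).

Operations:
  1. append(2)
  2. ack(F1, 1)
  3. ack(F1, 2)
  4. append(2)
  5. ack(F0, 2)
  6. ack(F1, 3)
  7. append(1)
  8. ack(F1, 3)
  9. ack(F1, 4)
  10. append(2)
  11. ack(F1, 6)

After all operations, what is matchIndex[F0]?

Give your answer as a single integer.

Op 1: append 2 -> log_len=2
Op 2: F1 acks idx 1 -> match: F0=0 F1=1; commitIndex=1
Op 3: F1 acks idx 2 -> match: F0=0 F1=2; commitIndex=2
Op 4: append 2 -> log_len=4
Op 5: F0 acks idx 2 -> match: F0=2 F1=2; commitIndex=2
Op 6: F1 acks idx 3 -> match: F0=2 F1=3; commitIndex=3
Op 7: append 1 -> log_len=5
Op 8: F1 acks idx 3 -> match: F0=2 F1=3; commitIndex=3
Op 9: F1 acks idx 4 -> match: F0=2 F1=4; commitIndex=4
Op 10: append 2 -> log_len=7
Op 11: F1 acks idx 6 -> match: F0=2 F1=6; commitIndex=6

Answer: 2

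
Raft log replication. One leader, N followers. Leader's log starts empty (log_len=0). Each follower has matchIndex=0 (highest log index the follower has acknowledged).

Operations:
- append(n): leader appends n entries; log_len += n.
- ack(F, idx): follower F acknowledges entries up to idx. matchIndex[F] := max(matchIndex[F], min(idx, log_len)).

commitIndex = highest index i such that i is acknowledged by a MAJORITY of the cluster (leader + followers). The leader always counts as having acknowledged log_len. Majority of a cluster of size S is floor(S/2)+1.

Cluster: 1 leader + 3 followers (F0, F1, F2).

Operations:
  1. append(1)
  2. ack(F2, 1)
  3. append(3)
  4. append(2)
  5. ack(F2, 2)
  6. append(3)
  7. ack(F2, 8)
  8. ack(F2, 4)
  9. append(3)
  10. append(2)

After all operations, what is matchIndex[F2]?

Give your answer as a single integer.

Op 1: append 1 -> log_len=1
Op 2: F2 acks idx 1 -> match: F0=0 F1=0 F2=1; commitIndex=0
Op 3: append 3 -> log_len=4
Op 4: append 2 -> log_len=6
Op 5: F2 acks idx 2 -> match: F0=0 F1=0 F2=2; commitIndex=0
Op 6: append 3 -> log_len=9
Op 7: F2 acks idx 8 -> match: F0=0 F1=0 F2=8; commitIndex=0
Op 8: F2 acks idx 4 -> match: F0=0 F1=0 F2=8; commitIndex=0
Op 9: append 3 -> log_len=12
Op 10: append 2 -> log_len=14

Answer: 8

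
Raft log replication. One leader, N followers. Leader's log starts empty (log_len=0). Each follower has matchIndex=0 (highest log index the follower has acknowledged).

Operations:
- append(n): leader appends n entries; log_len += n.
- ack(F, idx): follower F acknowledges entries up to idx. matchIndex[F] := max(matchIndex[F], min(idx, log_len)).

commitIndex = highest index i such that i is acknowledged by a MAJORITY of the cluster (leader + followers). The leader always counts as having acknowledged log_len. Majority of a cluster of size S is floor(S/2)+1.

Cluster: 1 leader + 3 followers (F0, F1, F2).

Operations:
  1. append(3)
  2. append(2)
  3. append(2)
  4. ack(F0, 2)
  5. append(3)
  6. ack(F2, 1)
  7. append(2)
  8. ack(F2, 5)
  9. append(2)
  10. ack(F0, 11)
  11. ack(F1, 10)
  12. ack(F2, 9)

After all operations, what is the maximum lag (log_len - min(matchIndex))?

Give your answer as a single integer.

Op 1: append 3 -> log_len=3
Op 2: append 2 -> log_len=5
Op 3: append 2 -> log_len=7
Op 4: F0 acks idx 2 -> match: F0=2 F1=0 F2=0; commitIndex=0
Op 5: append 3 -> log_len=10
Op 6: F2 acks idx 1 -> match: F0=2 F1=0 F2=1; commitIndex=1
Op 7: append 2 -> log_len=12
Op 8: F2 acks idx 5 -> match: F0=2 F1=0 F2=5; commitIndex=2
Op 9: append 2 -> log_len=14
Op 10: F0 acks idx 11 -> match: F0=11 F1=0 F2=5; commitIndex=5
Op 11: F1 acks idx 10 -> match: F0=11 F1=10 F2=5; commitIndex=10
Op 12: F2 acks idx 9 -> match: F0=11 F1=10 F2=9; commitIndex=10

Answer: 5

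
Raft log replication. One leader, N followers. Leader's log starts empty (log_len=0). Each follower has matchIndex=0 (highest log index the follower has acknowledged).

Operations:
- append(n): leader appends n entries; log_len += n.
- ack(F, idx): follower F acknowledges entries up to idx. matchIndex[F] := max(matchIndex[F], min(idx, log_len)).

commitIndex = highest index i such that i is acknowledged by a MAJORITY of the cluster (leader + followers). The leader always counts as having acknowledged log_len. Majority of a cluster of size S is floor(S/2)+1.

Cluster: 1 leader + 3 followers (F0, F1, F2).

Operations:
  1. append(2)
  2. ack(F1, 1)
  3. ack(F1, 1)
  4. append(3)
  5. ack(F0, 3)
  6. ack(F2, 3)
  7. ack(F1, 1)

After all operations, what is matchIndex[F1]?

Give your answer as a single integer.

Op 1: append 2 -> log_len=2
Op 2: F1 acks idx 1 -> match: F0=0 F1=1 F2=0; commitIndex=0
Op 3: F1 acks idx 1 -> match: F0=0 F1=1 F2=0; commitIndex=0
Op 4: append 3 -> log_len=5
Op 5: F0 acks idx 3 -> match: F0=3 F1=1 F2=0; commitIndex=1
Op 6: F2 acks idx 3 -> match: F0=3 F1=1 F2=3; commitIndex=3
Op 7: F1 acks idx 1 -> match: F0=3 F1=1 F2=3; commitIndex=3

Answer: 1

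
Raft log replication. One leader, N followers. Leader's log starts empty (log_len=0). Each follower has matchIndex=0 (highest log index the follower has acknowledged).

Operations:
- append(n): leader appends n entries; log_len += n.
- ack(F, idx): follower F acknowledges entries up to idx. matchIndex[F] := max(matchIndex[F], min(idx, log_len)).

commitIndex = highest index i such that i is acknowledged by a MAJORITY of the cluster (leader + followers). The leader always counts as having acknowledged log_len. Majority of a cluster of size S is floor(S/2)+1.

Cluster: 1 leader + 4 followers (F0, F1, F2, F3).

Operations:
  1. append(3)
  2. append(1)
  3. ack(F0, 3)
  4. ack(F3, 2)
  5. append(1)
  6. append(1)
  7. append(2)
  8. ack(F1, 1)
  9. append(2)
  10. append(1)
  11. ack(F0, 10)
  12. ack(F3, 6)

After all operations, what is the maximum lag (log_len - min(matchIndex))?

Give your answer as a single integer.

Answer: 11

Derivation:
Op 1: append 3 -> log_len=3
Op 2: append 1 -> log_len=4
Op 3: F0 acks idx 3 -> match: F0=3 F1=0 F2=0 F3=0; commitIndex=0
Op 4: F3 acks idx 2 -> match: F0=3 F1=0 F2=0 F3=2; commitIndex=2
Op 5: append 1 -> log_len=5
Op 6: append 1 -> log_len=6
Op 7: append 2 -> log_len=8
Op 8: F1 acks idx 1 -> match: F0=3 F1=1 F2=0 F3=2; commitIndex=2
Op 9: append 2 -> log_len=10
Op 10: append 1 -> log_len=11
Op 11: F0 acks idx 10 -> match: F0=10 F1=1 F2=0 F3=2; commitIndex=2
Op 12: F3 acks idx 6 -> match: F0=10 F1=1 F2=0 F3=6; commitIndex=6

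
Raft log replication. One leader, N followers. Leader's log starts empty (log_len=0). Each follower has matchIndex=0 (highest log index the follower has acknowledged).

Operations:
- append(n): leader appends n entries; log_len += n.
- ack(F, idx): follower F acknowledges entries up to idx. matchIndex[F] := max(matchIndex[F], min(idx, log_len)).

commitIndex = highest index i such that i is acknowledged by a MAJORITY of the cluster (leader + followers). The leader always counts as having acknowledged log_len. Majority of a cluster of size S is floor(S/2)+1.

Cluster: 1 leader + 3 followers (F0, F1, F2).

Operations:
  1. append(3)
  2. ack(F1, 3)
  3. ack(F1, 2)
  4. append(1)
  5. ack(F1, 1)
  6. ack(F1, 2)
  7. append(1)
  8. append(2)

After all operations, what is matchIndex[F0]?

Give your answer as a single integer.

Op 1: append 3 -> log_len=3
Op 2: F1 acks idx 3 -> match: F0=0 F1=3 F2=0; commitIndex=0
Op 3: F1 acks idx 2 -> match: F0=0 F1=3 F2=0; commitIndex=0
Op 4: append 1 -> log_len=4
Op 5: F1 acks idx 1 -> match: F0=0 F1=3 F2=0; commitIndex=0
Op 6: F1 acks idx 2 -> match: F0=0 F1=3 F2=0; commitIndex=0
Op 7: append 1 -> log_len=5
Op 8: append 2 -> log_len=7

Answer: 0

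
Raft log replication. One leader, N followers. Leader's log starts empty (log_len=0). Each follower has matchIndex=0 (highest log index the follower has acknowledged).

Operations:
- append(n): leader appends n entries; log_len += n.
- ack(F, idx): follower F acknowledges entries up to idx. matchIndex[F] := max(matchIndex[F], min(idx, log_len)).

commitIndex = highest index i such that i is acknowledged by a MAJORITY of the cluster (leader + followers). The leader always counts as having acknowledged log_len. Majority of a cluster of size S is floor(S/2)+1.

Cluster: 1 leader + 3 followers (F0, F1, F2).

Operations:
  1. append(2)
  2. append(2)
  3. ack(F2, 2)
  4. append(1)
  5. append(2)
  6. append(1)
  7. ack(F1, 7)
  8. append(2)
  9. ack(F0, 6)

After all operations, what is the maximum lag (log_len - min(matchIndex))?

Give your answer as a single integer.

Answer: 8

Derivation:
Op 1: append 2 -> log_len=2
Op 2: append 2 -> log_len=4
Op 3: F2 acks idx 2 -> match: F0=0 F1=0 F2=2; commitIndex=0
Op 4: append 1 -> log_len=5
Op 5: append 2 -> log_len=7
Op 6: append 1 -> log_len=8
Op 7: F1 acks idx 7 -> match: F0=0 F1=7 F2=2; commitIndex=2
Op 8: append 2 -> log_len=10
Op 9: F0 acks idx 6 -> match: F0=6 F1=7 F2=2; commitIndex=6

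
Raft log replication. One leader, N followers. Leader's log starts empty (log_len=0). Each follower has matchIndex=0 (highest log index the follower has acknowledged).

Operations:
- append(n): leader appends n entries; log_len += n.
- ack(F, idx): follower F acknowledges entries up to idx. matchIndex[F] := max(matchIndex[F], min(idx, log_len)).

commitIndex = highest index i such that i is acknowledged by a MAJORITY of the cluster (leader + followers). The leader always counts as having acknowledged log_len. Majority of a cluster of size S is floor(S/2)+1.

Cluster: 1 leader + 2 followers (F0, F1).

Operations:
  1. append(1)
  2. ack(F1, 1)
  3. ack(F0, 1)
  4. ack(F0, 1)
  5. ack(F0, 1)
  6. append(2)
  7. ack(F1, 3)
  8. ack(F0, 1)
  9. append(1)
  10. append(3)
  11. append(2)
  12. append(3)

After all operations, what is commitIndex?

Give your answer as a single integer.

Answer: 3

Derivation:
Op 1: append 1 -> log_len=1
Op 2: F1 acks idx 1 -> match: F0=0 F1=1; commitIndex=1
Op 3: F0 acks idx 1 -> match: F0=1 F1=1; commitIndex=1
Op 4: F0 acks idx 1 -> match: F0=1 F1=1; commitIndex=1
Op 5: F0 acks idx 1 -> match: F0=1 F1=1; commitIndex=1
Op 6: append 2 -> log_len=3
Op 7: F1 acks idx 3 -> match: F0=1 F1=3; commitIndex=3
Op 8: F0 acks idx 1 -> match: F0=1 F1=3; commitIndex=3
Op 9: append 1 -> log_len=4
Op 10: append 3 -> log_len=7
Op 11: append 2 -> log_len=9
Op 12: append 3 -> log_len=12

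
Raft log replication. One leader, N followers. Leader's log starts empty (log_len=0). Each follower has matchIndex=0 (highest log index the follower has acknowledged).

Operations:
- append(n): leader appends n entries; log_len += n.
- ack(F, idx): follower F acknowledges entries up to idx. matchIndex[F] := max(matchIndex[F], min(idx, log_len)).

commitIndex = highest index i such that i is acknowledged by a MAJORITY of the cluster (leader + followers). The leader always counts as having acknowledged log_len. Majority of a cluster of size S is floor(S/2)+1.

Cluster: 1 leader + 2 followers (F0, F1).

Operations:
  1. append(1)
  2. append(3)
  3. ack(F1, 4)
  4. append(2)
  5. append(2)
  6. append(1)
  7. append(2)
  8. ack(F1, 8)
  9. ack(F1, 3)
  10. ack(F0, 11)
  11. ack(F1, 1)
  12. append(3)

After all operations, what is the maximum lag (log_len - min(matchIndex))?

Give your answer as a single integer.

Answer: 6

Derivation:
Op 1: append 1 -> log_len=1
Op 2: append 3 -> log_len=4
Op 3: F1 acks idx 4 -> match: F0=0 F1=4; commitIndex=4
Op 4: append 2 -> log_len=6
Op 5: append 2 -> log_len=8
Op 6: append 1 -> log_len=9
Op 7: append 2 -> log_len=11
Op 8: F1 acks idx 8 -> match: F0=0 F1=8; commitIndex=8
Op 9: F1 acks idx 3 -> match: F0=0 F1=8; commitIndex=8
Op 10: F0 acks idx 11 -> match: F0=11 F1=8; commitIndex=11
Op 11: F1 acks idx 1 -> match: F0=11 F1=8; commitIndex=11
Op 12: append 3 -> log_len=14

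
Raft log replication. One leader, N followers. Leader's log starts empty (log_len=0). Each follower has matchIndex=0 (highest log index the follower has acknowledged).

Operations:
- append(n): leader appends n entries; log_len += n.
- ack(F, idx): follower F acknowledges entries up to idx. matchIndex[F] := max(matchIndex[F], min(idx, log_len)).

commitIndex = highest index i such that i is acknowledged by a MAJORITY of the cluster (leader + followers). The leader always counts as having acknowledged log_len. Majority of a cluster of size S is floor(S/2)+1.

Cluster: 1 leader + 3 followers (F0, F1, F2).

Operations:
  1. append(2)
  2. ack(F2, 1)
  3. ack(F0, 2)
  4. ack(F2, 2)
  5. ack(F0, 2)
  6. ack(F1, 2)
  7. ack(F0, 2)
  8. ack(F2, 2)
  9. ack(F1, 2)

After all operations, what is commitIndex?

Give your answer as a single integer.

Answer: 2

Derivation:
Op 1: append 2 -> log_len=2
Op 2: F2 acks idx 1 -> match: F0=0 F1=0 F2=1; commitIndex=0
Op 3: F0 acks idx 2 -> match: F0=2 F1=0 F2=1; commitIndex=1
Op 4: F2 acks idx 2 -> match: F0=2 F1=0 F2=2; commitIndex=2
Op 5: F0 acks idx 2 -> match: F0=2 F1=0 F2=2; commitIndex=2
Op 6: F1 acks idx 2 -> match: F0=2 F1=2 F2=2; commitIndex=2
Op 7: F0 acks idx 2 -> match: F0=2 F1=2 F2=2; commitIndex=2
Op 8: F2 acks idx 2 -> match: F0=2 F1=2 F2=2; commitIndex=2
Op 9: F1 acks idx 2 -> match: F0=2 F1=2 F2=2; commitIndex=2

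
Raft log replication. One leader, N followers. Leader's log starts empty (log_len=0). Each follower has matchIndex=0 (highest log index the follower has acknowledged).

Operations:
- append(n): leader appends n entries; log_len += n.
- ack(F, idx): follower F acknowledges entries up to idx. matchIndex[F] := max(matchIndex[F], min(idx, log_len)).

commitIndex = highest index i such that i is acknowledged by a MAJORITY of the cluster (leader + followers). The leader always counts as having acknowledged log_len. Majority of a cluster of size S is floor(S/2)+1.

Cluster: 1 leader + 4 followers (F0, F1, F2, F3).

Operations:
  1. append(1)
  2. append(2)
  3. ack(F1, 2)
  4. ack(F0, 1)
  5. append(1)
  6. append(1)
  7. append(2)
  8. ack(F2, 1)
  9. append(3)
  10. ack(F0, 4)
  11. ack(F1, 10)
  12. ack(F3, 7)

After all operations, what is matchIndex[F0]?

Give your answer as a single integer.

Op 1: append 1 -> log_len=1
Op 2: append 2 -> log_len=3
Op 3: F1 acks idx 2 -> match: F0=0 F1=2 F2=0 F3=0; commitIndex=0
Op 4: F0 acks idx 1 -> match: F0=1 F1=2 F2=0 F3=0; commitIndex=1
Op 5: append 1 -> log_len=4
Op 6: append 1 -> log_len=5
Op 7: append 2 -> log_len=7
Op 8: F2 acks idx 1 -> match: F0=1 F1=2 F2=1 F3=0; commitIndex=1
Op 9: append 3 -> log_len=10
Op 10: F0 acks idx 4 -> match: F0=4 F1=2 F2=1 F3=0; commitIndex=2
Op 11: F1 acks idx 10 -> match: F0=4 F1=10 F2=1 F3=0; commitIndex=4
Op 12: F3 acks idx 7 -> match: F0=4 F1=10 F2=1 F3=7; commitIndex=7

Answer: 4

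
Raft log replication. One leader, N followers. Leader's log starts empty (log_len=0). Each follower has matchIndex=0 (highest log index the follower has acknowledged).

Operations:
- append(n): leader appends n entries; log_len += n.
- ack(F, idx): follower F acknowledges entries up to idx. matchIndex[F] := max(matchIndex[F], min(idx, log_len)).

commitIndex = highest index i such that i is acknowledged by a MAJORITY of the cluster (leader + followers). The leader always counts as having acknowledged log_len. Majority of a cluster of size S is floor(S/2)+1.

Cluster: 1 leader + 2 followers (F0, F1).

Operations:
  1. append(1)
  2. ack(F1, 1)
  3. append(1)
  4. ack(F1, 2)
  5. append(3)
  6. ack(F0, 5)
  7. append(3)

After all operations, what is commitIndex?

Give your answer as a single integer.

Answer: 5

Derivation:
Op 1: append 1 -> log_len=1
Op 2: F1 acks idx 1 -> match: F0=0 F1=1; commitIndex=1
Op 3: append 1 -> log_len=2
Op 4: F1 acks idx 2 -> match: F0=0 F1=2; commitIndex=2
Op 5: append 3 -> log_len=5
Op 6: F0 acks idx 5 -> match: F0=5 F1=2; commitIndex=5
Op 7: append 3 -> log_len=8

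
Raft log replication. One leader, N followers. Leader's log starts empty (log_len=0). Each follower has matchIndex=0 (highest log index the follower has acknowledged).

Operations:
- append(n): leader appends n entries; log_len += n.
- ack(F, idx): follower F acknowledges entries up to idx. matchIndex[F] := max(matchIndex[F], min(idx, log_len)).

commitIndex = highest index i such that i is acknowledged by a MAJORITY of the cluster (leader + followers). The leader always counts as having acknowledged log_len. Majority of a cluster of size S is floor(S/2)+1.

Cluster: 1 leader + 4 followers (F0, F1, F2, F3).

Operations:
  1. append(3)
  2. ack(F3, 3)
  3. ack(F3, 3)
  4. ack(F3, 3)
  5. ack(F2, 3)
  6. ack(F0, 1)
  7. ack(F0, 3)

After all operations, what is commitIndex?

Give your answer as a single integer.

Op 1: append 3 -> log_len=3
Op 2: F3 acks idx 3 -> match: F0=0 F1=0 F2=0 F3=3; commitIndex=0
Op 3: F3 acks idx 3 -> match: F0=0 F1=0 F2=0 F3=3; commitIndex=0
Op 4: F3 acks idx 3 -> match: F0=0 F1=0 F2=0 F3=3; commitIndex=0
Op 5: F2 acks idx 3 -> match: F0=0 F1=0 F2=3 F3=3; commitIndex=3
Op 6: F0 acks idx 1 -> match: F0=1 F1=0 F2=3 F3=3; commitIndex=3
Op 7: F0 acks idx 3 -> match: F0=3 F1=0 F2=3 F3=3; commitIndex=3

Answer: 3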